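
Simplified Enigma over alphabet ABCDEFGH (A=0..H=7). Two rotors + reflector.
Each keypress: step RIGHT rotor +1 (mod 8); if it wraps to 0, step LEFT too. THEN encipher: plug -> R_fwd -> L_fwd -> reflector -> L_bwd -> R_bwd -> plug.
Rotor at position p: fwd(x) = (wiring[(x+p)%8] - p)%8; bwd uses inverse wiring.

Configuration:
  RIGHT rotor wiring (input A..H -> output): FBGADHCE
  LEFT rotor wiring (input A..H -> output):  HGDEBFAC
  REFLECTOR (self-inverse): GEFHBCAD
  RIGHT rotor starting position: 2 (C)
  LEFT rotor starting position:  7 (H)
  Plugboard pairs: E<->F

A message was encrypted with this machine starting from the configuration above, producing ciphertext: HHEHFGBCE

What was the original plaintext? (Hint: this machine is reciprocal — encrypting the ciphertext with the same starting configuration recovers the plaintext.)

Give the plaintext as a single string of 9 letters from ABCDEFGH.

Char 1 ('H'): step: R->3, L=7; H->plug->H->R->D->L->E->refl->B->L'->H->R'->D->plug->D
Char 2 ('H'): step: R->4, L=7; H->plug->H->R->E->L->F->refl->C->L'->F->R'->F->plug->E
Char 3 ('E'): step: R->5, L=7; E->plug->F->R->B->L->A->refl->G->L'->G->R'->H->plug->H
Char 4 ('H'): step: R->6, L=7; H->plug->H->R->B->L->A->refl->G->L'->G->R'->B->plug->B
Char 5 ('F'): step: R->7, L=7; F->plug->E->R->B->L->A->refl->G->L'->G->R'->B->plug->B
Char 6 ('G'): step: R->0, L->0 (L advanced); G->plug->G->R->C->L->D->refl->H->L'->A->R'->D->plug->D
Char 7 ('B'): step: R->1, L=0; B->plug->B->R->F->L->F->refl->C->L'->H->R'->C->plug->C
Char 8 ('C'): step: R->2, L=0; C->plug->C->R->B->L->G->refl->A->L'->G->R'->B->plug->B
Char 9 ('E'): step: R->3, L=0; E->plug->F->R->C->L->D->refl->H->L'->A->R'->B->plug->B

Answer: DEHBBDCBB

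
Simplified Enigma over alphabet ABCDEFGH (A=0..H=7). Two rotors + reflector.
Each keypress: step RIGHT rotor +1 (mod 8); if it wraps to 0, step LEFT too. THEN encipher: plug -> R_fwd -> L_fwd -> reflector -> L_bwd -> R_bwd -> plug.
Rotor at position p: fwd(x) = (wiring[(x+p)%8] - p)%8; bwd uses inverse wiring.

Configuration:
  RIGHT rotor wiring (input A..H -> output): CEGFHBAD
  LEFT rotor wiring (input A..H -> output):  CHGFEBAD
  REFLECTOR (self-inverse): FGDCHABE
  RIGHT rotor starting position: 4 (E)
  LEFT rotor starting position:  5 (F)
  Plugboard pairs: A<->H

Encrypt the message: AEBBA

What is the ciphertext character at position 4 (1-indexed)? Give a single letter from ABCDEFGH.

Char 1 ('A'): step: R->5, L=5; A->plug->H->R->C->L->G->refl->B->L'->F->R'->D->plug->D
Char 2 ('E'): step: R->6, L=5; E->plug->E->R->A->L->E->refl->H->L'->H->R'->F->plug->F
Char 3 ('B'): step: R->7, L=5; B->plug->B->R->D->L->F->refl->A->L'->G->R'->E->plug->E
Char 4 ('B'): step: R->0, L->6 (L advanced); B->plug->B->R->E->L->A->refl->F->L'->B->R'->F->plug->F

F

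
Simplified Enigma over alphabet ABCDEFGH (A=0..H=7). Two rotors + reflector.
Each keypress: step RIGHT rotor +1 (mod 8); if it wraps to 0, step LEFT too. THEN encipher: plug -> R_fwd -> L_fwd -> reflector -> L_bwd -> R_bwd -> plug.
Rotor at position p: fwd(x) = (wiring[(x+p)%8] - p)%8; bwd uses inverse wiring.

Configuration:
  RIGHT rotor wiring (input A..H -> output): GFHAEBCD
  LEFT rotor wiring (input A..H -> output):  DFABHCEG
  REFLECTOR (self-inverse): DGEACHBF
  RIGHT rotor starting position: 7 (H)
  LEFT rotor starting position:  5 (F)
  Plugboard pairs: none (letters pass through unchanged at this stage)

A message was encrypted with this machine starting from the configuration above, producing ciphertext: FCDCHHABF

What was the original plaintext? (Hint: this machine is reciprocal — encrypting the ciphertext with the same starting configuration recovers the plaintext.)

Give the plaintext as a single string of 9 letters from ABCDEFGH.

Char 1 ('F'): step: R->0, L->6 (L advanced); F->plug->F->R->B->L->A->refl->D->L'->F->R'->B->plug->B
Char 2 ('C'): step: R->1, L=6; C->plug->C->R->H->L->E->refl->C->L'->E->R'->A->plug->A
Char 3 ('D'): step: R->2, L=6; D->plug->D->R->H->L->E->refl->C->L'->E->R'->G->plug->G
Char 4 ('C'): step: R->3, L=6; C->plug->C->R->G->L->B->refl->G->L'->A->R'->E->plug->E
Char 5 ('H'): step: R->4, L=6; H->plug->H->R->E->L->C->refl->E->L'->H->R'->D->plug->D
Char 6 ('H'): step: R->5, L=6; H->plug->H->R->H->L->E->refl->C->L'->E->R'->A->plug->A
Char 7 ('A'): step: R->6, L=6; A->plug->A->R->E->L->C->refl->E->L'->H->R'->D->plug->D
Char 8 ('B'): step: R->7, L=6; B->plug->B->R->H->L->E->refl->C->L'->E->R'->A->plug->A
Char 9 ('F'): step: R->0, L->7 (L advanced); F->plug->F->R->B->L->E->refl->C->L'->E->R'->E->plug->E

Answer: BAGEDADAE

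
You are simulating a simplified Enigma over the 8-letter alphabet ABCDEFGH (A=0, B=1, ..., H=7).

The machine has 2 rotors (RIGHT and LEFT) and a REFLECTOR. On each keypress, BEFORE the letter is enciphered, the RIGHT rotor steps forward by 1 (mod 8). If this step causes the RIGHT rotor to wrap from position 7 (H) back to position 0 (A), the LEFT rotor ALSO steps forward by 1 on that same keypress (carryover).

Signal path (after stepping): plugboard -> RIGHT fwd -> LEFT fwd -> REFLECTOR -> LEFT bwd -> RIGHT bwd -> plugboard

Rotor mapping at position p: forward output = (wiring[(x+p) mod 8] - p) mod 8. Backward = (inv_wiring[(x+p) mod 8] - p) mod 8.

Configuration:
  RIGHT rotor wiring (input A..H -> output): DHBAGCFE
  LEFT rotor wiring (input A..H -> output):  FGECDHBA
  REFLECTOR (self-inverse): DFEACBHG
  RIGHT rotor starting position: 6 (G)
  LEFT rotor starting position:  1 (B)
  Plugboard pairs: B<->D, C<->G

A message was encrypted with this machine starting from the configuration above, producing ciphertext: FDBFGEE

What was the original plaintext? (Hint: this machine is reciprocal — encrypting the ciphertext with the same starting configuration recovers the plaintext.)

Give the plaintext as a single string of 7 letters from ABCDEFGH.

Char 1 ('F'): step: R->7, L=1; F->plug->F->R->H->L->E->refl->C->L'->D->R'->G->plug->C
Char 2 ('D'): step: R->0, L->2 (L advanced); D->plug->B->R->H->L->E->refl->C->L'->A->R'->D->plug->B
Char 3 ('B'): step: R->1, L=2; B->plug->D->R->F->L->G->refl->H->L'->E->R'->F->plug->F
Char 4 ('F'): step: R->2, L=2; F->plug->F->R->C->L->B->refl->F->L'->D->R'->E->plug->E
Char 5 ('G'): step: R->3, L=2; G->plug->C->R->H->L->E->refl->C->L'->A->R'->F->plug->F
Char 6 ('E'): step: R->4, L=2; E->plug->E->R->H->L->E->refl->C->L'->A->R'->D->plug->B
Char 7 ('E'): step: R->5, L=2; E->plug->E->R->C->L->B->refl->F->L'->D->R'->G->plug->C

Answer: CBFEFBC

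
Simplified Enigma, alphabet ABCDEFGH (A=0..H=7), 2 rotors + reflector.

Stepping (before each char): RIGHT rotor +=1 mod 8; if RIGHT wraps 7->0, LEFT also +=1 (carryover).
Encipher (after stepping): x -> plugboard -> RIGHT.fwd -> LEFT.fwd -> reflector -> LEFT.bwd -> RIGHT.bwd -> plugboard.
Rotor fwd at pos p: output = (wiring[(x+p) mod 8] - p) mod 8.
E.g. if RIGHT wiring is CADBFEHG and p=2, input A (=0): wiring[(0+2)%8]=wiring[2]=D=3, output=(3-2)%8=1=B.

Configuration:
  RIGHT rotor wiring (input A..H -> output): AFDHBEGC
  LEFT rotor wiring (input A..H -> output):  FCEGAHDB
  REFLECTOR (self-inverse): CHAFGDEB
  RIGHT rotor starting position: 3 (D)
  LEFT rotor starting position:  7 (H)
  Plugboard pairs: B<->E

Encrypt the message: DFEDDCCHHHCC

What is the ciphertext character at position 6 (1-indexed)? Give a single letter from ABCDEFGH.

Char 1 ('D'): step: R->4, L=7; D->plug->D->R->G->L->A->refl->C->L'->A->R'->B->plug->E
Char 2 ('F'): step: R->5, L=7; F->plug->F->R->G->L->A->refl->C->L'->A->R'->E->plug->B
Char 3 ('E'): step: R->6, L=7; E->plug->B->R->E->L->H->refl->B->L'->F->R'->E->plug->B
Char 4 ('D'): step: R->7, L=7; D->plug->D->R->E->L->H->refl->B->L'->F->R'->G->plug->G
Char 5 ('D'): step: R->0, L->0 (L advanced); D->plug->D->R->H->L->B->refl->H->L'->F->R'->B->plug->E
Char 6 ('C'): step: R->1, L=0; C->plug->C->R->G->L->D->refl->F->L'->A->R'->D->plug->D

D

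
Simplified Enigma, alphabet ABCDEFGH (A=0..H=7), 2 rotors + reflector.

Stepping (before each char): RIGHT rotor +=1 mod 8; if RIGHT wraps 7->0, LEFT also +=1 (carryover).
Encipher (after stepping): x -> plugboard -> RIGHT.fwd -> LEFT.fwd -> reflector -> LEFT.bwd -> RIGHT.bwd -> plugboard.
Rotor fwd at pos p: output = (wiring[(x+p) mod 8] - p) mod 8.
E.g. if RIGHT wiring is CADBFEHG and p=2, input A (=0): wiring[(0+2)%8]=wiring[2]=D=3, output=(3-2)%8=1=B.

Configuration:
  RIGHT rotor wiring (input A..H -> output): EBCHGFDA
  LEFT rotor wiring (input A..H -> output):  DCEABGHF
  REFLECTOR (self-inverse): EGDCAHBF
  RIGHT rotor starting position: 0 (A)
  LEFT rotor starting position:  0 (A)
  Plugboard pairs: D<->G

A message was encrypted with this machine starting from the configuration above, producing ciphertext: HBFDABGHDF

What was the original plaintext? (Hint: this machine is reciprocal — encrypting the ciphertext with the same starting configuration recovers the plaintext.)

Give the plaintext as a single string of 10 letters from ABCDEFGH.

Answer: FCGCHGCFBG

Derivation:
Char 1 ('H'): step: R->1, L=0; H->plug->H->R->D->L->A->refl->E->L'->C->R'->F->plug->F
Char 2 ('B'): step: R->2, L=0; B->plug->B->R->F->L->G->refl->B->L'->E->R'->C->plug->C
Char 3 ('F'): step: R->3, L=0; F->plug->F->R->B->L->C->refl->D->L'->A->R'->D->plug->G
Char 4 ('D'): step: R->4, L=0; D->plug->G->R->G->L->H->refl->F->L'->H->R'->C->plug->C
Char 5 ('A'): step: R->5, L=0; A->plug->A->R->A->L->D->refl->C->L'->B->R'->H->plug->H
Char 6 ('B'): step: R->6, L=0; B->plug->B->R->C->L->E->refl->A->L'->D->R'->D->plug->G
Char 7 ('G'): step: R->7, L=0; G->plug->D->R->D->L->A->refl->E->L'->C->R'->C->plug->C
Char 8 ('H'): step: R->0, L->1 (L advanced); H->plug->H->R->A->L->B->refl->G->L'->F->R'->F->plug->F
Char 9 ('D'): step: R->1, L=1; D->plug->G->R->H->L->C->refl->D->L'->B->R'->B->plug->B
Char 10 ('F'): step: R->2, L=1; F->plug->F->R->G->L->E->refl->A->L'->D->R'->D->plug->G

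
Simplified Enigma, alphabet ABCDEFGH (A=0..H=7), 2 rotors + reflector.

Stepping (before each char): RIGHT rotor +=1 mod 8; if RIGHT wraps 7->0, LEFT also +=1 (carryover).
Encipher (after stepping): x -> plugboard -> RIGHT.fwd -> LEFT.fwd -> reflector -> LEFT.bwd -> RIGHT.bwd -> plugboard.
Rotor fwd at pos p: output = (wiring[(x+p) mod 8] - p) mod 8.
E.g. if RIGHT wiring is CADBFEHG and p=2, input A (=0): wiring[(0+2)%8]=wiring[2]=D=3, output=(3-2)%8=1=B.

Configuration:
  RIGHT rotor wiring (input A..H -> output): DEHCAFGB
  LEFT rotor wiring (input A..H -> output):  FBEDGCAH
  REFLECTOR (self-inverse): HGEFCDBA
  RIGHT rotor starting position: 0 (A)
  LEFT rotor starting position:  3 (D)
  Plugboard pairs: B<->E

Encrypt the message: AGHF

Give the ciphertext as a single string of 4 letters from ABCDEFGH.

Char 1 ('A'): step: R->1, L=3; A->plug->A->R->D->L->F->refl->D->L'->B->R'->C->plug->C
Char 2 ('G'): step: R->2, L=3; G->plug->G->R->B->L->D->refl->F->L'->D->R'->D->plug->D
Char 3 ('H'): step: R->3, L=3; H->plug->H->R->E->L->E->refl->C->L'->F->R'->B->plug->E
Char 4 ('F'): step: R->4, L=3; F->plug->F->R->A->L->A->refl->H->L'->C->R'->C->plug->C

Answer: CDEC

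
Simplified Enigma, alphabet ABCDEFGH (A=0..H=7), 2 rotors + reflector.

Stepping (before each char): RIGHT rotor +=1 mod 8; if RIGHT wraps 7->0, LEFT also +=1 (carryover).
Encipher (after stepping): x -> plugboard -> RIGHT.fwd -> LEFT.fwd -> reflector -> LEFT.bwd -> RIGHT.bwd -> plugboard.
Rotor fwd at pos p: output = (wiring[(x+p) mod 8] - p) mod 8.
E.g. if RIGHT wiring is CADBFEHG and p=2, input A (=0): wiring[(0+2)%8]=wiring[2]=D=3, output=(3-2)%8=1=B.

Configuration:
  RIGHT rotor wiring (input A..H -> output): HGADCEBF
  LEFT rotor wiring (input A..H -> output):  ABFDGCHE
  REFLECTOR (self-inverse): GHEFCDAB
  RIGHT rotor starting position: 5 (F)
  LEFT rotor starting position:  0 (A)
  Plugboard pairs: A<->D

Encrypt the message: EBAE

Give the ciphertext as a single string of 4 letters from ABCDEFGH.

Char 1 ('E'): step: R->6, L=0; E->plug->E->R->C->L->F->refl->D->L'->D->R'->A->plug->D
Char 2 ('B'): step: R->7, L=0; B->plug->B->R->A->L->A->refl->G->L'->E->R'->E->plug->E
Char 3 ('A'): step: R->0, L->1 (L advanced); A->plug->D->R->D->L->F->refl->D->L'->G->R'->B->plug->B
Char 4 ('E'): step: R->1, L=1; E->plug->E->R->D->L->F->refl->D->L'->G->R'->H->plug->H

Answer: DEBH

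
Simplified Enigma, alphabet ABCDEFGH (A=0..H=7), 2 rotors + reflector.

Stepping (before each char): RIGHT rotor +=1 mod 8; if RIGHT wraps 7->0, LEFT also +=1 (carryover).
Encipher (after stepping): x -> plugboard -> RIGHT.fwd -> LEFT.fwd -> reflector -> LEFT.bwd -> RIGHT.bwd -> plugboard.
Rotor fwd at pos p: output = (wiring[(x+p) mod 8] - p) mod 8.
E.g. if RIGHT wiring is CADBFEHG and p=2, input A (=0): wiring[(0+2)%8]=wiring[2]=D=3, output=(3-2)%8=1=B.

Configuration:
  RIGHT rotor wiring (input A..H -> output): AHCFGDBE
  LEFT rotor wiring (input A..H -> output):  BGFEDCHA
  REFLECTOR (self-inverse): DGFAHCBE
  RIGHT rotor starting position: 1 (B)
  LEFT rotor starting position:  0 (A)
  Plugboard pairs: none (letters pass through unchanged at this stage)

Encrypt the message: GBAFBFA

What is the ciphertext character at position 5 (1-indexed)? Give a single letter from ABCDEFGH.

Char 1 ('G'): step: R->2, L=0; G->plug->G->R->G->L->H->refl->E->L'->D->R'->B->plug->B
Char 2 ('B'): step: R->3, L=0; B->plug->B->R->D->L->E->refl->H->L'->G->R'->D->plug->D
Char 3 ('A'): step: R->4, L=0; A->plug->A->R->C->L->F->refl->C->L'->F->R'->C->plug->C
Char 4 ('F'): step: R->5, L=0; F->plug->F->R->F->L->C->refl->F->L'->C->R'->E->plug->E
Char 5 ('B'): step: R->6, L=0; B->plug->B->R->G->L->H->refl->E->L'->D->R'->A->plug->A

A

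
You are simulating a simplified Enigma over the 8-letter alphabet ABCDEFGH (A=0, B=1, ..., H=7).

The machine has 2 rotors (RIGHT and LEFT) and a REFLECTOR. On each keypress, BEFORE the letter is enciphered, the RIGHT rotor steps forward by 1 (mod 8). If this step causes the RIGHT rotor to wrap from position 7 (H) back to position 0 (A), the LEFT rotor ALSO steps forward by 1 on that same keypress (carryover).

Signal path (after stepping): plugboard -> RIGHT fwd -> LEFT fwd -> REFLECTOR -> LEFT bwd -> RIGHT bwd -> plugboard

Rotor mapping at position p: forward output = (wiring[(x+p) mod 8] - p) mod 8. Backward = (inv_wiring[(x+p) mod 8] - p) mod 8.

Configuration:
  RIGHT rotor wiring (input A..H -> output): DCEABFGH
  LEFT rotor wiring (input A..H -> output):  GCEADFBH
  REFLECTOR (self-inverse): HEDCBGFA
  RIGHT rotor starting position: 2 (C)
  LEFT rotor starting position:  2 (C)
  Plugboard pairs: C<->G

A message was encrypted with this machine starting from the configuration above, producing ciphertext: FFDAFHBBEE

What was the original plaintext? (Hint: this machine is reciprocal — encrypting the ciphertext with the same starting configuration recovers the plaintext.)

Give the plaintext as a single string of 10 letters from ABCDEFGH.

Char 1 ('F'): step: R->3, L=2; F->plug->F->R->A->L->C->refl->D->L'->D->R'->D->plug->D
Char 2 ('F'): step: R->4, L=2; F->plug->F->R->G->L->E->refl->B->L'->C->R'->C->plug->G
Char 3 ('D'): step: R->5, L=2; D->plug->D->R->G->L->E->refl->B->L'->C->R'->C->plug->G
Char 4 ('A'): step: R->6, L=2; A->plug->A->R->A->L->C->refl->D->L'->D->R'->G->plug->C
Char 5 ('F'): step: R->7, L=2; F->plug->F->R->C->L->B->refl->E->L'->G->R'->G->plug->C
Char 6 ('H'): step: R->0, L->3 (L advanced); H->plug->H->R->H->L->B->refl->E->L'->E->R'->C->plug->G
Char 7 ('B'): step: R->1, L=3; B->plug->B->R->D->L->G->refl->F->L'->A->R'->D->plug->D
Char 8 ('B'): step: R->2, L=3; B->plug->B->R->G->L->H->refl->A->L'->B->R'->G->plug->C
Char 9 ('E'): step: R->3, L=3; E->plug->E->R->E->L->E->refl->B->L'->H->R'->G->plug->C
Char 10 ('E'): step: R->4, L=3; E->plug->E->R->H->L->B->refl->E->L'->E->R'->H->plug->H

Answer: DGGCCGDCCH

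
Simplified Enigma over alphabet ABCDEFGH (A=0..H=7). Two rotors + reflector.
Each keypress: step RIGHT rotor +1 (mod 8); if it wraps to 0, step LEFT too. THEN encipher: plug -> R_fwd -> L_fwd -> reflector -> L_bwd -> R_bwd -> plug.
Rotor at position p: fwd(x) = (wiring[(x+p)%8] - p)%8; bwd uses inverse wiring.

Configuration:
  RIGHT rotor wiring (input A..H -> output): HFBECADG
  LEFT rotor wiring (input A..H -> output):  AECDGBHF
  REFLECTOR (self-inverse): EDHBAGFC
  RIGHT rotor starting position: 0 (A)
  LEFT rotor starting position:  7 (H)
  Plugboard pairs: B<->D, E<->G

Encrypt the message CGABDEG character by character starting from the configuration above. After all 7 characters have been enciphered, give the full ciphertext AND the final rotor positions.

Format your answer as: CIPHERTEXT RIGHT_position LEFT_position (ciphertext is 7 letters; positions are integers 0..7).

Answer: BHGHHBC 7 7

Derivation:
Char 1 ('C'): step: R->1, L=7; C->plug->C->R->D->L->D->refl->B->L'->B->R'->D->plug->B
Char 2 ('G'): step: R->2, L=7; G->plug->E->R->B->L->B->refl->D->L'->D->R'->H->plug->H
Char 3 ('A'): step: R->3, L=7; A->plug->A->R->B->L->B->refl->D->L'->D->R'->E->plug->G
Char 4 ('B'): step: R->4, L=7; B->plug->D->R->C->L->F->refl->G->L'->A->R'->H->plug->H
Char 5 ('D'): step: R->5, L=7; D->plug->B->R->G->L->C->refl->H->L'->F->R'->H->plug->H
Char 6 ('E'): step: R->6, L=7; E->plug->G->R->E->L->E->refl->A->L'->H->R'->D->plug->B
Char 7 ('G'): step: R->7, L=7; G->plug->E->R->F->L->H->refl->C->L'->G->R'->C->plug->C
Final: ciphertext=BHGHHBC, RIGHT=7, LEFT=7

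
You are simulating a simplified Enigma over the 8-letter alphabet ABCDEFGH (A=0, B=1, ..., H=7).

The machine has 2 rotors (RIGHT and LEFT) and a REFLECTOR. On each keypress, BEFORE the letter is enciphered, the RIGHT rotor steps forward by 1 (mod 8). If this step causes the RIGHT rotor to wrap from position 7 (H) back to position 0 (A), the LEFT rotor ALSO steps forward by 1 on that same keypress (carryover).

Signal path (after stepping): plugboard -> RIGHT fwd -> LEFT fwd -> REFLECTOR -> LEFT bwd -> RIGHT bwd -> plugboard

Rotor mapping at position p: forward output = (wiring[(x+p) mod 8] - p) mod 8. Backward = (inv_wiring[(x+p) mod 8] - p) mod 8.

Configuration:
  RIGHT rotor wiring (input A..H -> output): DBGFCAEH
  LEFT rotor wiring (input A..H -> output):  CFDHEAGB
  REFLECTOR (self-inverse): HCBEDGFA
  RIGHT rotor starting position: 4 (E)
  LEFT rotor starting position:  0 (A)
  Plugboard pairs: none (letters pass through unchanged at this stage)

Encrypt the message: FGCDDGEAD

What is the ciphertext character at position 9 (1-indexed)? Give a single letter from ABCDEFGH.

Char 1 ('F'): step: R->5, L=0; F->plug->F->R->B->L->F->refl->G->L'->G->R'->D->plug->D
Char 2 ('G'): step: R->6, L=0; G->plug->G->R->E->L->E->refl->D->L'->C->R'->H->plug->H
Char 3 ('C'): step: R->7, L=0; C->plug->C->R->C->L->D->refl->E->L'->E->R'->B->plug->B
Char 4 ('D'): step: R->0, L->1 (L advanced); D->plug->D->R->F->L->F->refl->G->L'->C->R'->E->plug->E
Char 5 ('D'): step: R->1, L=1; D->plug->D->R->B->L->C->refl->B->L'->H->R'->E->plug->E
Char 6 ('G'): step: R->2, L=1; G->plug->G->R->B->L->C->refl->B->L'->H->R'->H->plug->H
Char 7 ('E'): step: R->3, L=1; E->plug->E->R->E->L->H->refl->A->L'->G->R'->G->plug->G
Char 8 ('A'): step: R->4, L=1; A->plug->A->R->G->L->A->refl->H->L'->E->R'->B->plug->B
Char 9 ('D'): step: R->5, L=1; D->plug->D->R->G->L->A->refl->H->L'->E->R'->E->plug->E

E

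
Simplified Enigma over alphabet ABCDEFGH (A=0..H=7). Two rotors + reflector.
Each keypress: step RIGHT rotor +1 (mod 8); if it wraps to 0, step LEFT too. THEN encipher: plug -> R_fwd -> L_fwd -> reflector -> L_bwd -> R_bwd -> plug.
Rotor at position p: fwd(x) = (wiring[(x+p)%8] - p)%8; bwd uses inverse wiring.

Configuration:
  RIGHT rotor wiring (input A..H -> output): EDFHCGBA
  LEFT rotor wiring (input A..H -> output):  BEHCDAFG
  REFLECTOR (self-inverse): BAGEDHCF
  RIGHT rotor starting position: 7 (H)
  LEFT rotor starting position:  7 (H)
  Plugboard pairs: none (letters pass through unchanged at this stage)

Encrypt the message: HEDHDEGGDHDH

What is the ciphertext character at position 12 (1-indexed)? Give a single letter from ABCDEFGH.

Char 1 ('H'): step: R->0, L->0 (L advanced); H->plug->H->R->A->L->B->refl->A->L'->F->R'->C->plug->C
Char 2 ('E'): step: R->1, L=0; E->plug->E->R->F->L->A->refl->B->L'->A->R'->F->plug->F
Char 3 ('D'): step: R->2, L=0; D->plug->D->R->E->L->D->refl->E->L'->B->R'->H->plug->H
Char 4 ('H'): step: R->3, L=0; H->plug->H->R->C->L->H->refl->F->L'->G->R'->D->plug->D
Char 5 ('D'): step: R->4, L=0; D->plug->D->R->E->L->D->refl->E->L'->B->R'->G->plug->G
Char 6 ('E'): step: R->5, L=0; E->plug->E->R->G->L->F->refl->H->L'->C->R'->G->plug->G
Char 7 ('G'): step: R->6, L=0; G->plug->G->R->E->L->D->refl->E->L'->B->R'->F->plug->F
Char 8 ('G'): step: R->7, L=0; G->plug->G->R->H->L->G->refl->C->L'->D->R'->F->plug->F
Char 9 ('D'): step: R->0, L->1 (L advanced); D->plug->D->R->H->L->A->refl->B->L'->C->R'->E->plug->E
Char 10 ('H'): step: R->1, L=1; H->plug->H->R->D->L->C->refl->G->L'->B->R'->D->plug->D
Char 11 ('D'): step: R->2, L=1; D->plug->D->R->E->L->H->refl->F->L'->G->R'->F->plug->F
Char 12 ('H'): step: R->3, L=1; H->plug->H->R->C->L->B->refl->A->L'->H->R'->B->plug->B

B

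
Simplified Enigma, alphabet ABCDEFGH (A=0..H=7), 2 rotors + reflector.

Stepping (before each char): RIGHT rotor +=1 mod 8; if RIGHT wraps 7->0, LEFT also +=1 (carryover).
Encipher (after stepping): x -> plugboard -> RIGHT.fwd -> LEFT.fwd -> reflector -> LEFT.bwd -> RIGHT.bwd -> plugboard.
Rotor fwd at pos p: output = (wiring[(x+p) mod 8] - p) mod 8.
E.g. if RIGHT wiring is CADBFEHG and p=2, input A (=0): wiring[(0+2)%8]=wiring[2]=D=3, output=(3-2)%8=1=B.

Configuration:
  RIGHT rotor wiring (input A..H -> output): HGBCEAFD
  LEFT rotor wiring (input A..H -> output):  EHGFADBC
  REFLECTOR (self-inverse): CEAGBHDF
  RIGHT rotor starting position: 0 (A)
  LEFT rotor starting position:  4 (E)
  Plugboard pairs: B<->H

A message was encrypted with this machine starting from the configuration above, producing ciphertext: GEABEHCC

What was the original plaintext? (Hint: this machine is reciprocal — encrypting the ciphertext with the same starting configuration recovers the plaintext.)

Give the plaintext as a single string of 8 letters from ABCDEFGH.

Char 1 ('G'): step: R->1, L=4; G->plug->G->R->C->L->F->refl->H->L'->B->R'->C->plug->C
Char 2 ('E'): step: R->2, L=4; E->plug->E->R->D->L->G->refl->D->L'->F->R'->G->plug->G
Char 3 ('A'): step: R->3, L=4; A->plug->A->R->H->L->B->refl->E->L'->A->R'->E->plug->E
Char 4 ('B'): step: R->4, L=4; B->plug->H->R->G->L->C->refl->A->L'->E->R'->B->plug->H
Char 5 ('E'): step: R->5, L=4; E->plug->E->R->B->L->H->refl->F->L'->C->R'->D->plug->D
Char 6 ('H'): step: R->6, L=4; H->plug->B->R->F->L->D->refl->G->L'->D->R'->E->plug->E
Char 7 ('C'): step: R->7, L=4; C->plug->C->R->H->L->B->refl->E->L'->A->R'->B->plug->H
Char 8 ('C'): step: R->0, L->5 (L advanced); C->plug->C->R->B->L->E->refl->B->L'->F->R'->G->plug->G

Answer: CGEHDEHG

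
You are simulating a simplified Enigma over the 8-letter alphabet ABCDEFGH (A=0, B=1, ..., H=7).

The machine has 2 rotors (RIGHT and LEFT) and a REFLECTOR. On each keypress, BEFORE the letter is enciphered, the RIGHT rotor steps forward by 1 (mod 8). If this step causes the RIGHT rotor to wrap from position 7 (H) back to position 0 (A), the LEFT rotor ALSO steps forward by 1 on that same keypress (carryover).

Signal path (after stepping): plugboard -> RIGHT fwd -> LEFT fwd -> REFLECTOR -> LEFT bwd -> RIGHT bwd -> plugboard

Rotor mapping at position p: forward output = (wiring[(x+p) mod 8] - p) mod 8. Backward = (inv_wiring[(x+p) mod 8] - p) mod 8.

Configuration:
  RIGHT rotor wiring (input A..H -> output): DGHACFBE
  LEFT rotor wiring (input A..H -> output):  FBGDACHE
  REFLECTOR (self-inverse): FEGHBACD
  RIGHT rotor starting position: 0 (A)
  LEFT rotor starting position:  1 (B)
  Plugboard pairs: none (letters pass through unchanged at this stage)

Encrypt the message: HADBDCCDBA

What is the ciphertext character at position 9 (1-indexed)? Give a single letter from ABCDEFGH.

Char 1 ('H'): step: R->1, L=1; H->plug->H->R->C->L->C->refl->G->L'->F->R'->A->plug->A
Char 2 ('A'): step: R->2, L=1; A->plug->A->R->F->L->G->refl->C->L'->C->R'->F->plug->F
Char 3 ('D'): step: R->3, L=1; D->plug->D->R->G->L->D->refl->H->L'->D->R'->G->plug->G
Char 4 ('B'): step: R->4, L=1; B->plug->B->R->B->L->F->refl->A->L'->A->R'->D->plug->D
Char 5 ('D'): step: R->5, L=1; D->plug->D->R->G->L->D->refl->H->L'->D->R'->G->plug->G
Char 6 ('C'): step: R->6, L=1; C->plug->C->R->F->L->G->refl->C->L'->C->R'->F->plug->F
Char 7 ('C'): step: R->7, L=1; C->plug->C->R->H->L->E->refl->B->L'->E->R'->B->plug->B
Char 8 ('D'): step: R->0, L->2 (L advanced); D->plug->D->R->A->L->E->refl->B->L'->B->R'->G->plug->G
Char 9 ('B'): step: R->1, L=2; B->plug->B->R->G->L->D->refl->H->L'->H->R'->C->plug->C

C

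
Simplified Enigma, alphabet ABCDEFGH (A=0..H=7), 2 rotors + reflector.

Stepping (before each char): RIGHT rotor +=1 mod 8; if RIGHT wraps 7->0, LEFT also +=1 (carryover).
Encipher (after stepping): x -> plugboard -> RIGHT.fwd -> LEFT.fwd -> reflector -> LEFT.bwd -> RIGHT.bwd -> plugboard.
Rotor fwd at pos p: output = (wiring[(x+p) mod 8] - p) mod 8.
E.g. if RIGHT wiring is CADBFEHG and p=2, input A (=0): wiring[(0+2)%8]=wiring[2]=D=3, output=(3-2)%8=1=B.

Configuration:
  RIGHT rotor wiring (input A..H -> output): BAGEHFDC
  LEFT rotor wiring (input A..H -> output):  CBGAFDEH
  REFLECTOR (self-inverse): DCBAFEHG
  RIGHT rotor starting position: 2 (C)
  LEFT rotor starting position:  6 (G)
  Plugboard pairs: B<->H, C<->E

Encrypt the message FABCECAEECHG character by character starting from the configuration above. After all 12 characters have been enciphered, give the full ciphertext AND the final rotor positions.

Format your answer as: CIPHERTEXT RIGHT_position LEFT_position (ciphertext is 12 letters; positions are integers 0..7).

Char 1 ('F'): step: R->3, L=6; F->plug->F->R->G->L->H->refl->G->L'->A->R'->D->plug->D
Char 2 ('A'): step: R->4, L=6; A->plug->A->R->D->L->D->refl->A->L'->E->R'->F->plug->F
Char 3 ('B'): step: R->5, L=6; B->plug->H->R->C->L->E->refl->F->L'->H->R'->G->plug->G
Char 4 ('C'): step: R->6, L=6; C->plug->E->R->A->L->G->refl->H->L'->G->R'->F->plug->F
Char 5 ('E'): step: R->7, L=6; E->plug->C->R->B->L->B->refl->C->L'->F->R'->E->plug->C
Char 6 ('C'): step: R->0, L->7 (L advanced); C->plug->E->R->H->L->F->refl->E->L'->G->R'->C->plug->E
Char 7 ('A'): step: R->1, L=7; A->plug->A->R->H->L->F->refl->E->L'->G->R'->D->plug->D
Char 8 ('E'): step: R->2, L=7; E->plug->C->R->F->L->G->refl->H->L'->D->R'->D->plug->D
Char 9 ('E'): step: R->3, L=7; E->plug->C->R->C->L->C->refl->B->L'->E->R'->B->plug->H
Char 10 ('C'): step: R->4, L=7; C->plug->E->R->F->L->G->refl->H->L'->D->R'->A->plug->A
Char 11 ('H'): step: R->5, L=7; H->plug->B->R->G->L->E->refl->F->L'->H->R'->G->plug->G
Char 12 ('G'): step: R->6, L=7; G->plug->G->R->B->L->D->refl->A->L'->A->R'->E->plug->C
Final: ciphertext=DFGFCEDDHAGC, RIGHT=6, LEFT=7

Answer: DFGFCEDDHAGC 6 7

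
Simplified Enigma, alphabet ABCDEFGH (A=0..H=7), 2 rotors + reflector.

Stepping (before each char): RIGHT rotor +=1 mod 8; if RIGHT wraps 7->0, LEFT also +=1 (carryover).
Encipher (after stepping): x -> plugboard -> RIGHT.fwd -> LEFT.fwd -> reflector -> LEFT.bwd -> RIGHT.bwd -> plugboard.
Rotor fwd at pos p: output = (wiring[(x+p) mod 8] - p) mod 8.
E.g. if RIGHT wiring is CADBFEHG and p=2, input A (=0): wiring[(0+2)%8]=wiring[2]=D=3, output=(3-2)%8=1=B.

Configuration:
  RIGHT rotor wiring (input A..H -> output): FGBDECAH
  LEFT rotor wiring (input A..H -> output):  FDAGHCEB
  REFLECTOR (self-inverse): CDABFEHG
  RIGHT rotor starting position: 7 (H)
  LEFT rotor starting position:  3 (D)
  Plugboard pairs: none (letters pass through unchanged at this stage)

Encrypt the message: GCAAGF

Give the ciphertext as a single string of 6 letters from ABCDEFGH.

Answer: EFCEED

Derivation:
Char 1 ('G'): step: R->0, L->4 (L advanced); G->plug->G->R->A->L->D->refl->B->L'->E->R'->E->plug->E
Char 2 ('C'): step: R->1, L=4; C->plug->C->R->C->L->A->refl->C->L'->H->R'->F->plug->F
Char 3 ('A'): step: R->2, L=4; A->plug->A->R->H->L->C->refl->A->L'->C->R'->C->plug->C
Char 4 ('A'): step: R->3, L=4; A->plug->A->R->A->L->D->refl->B->L'->E->R'->E->plug->E
Char 5 ('G'): step: R->4, L=4; G->plug->G->R->F->L->H->refl->G->L'->B->R'->E->plug->E
Char 6 ('F'): step: R->5, L=4; F->plug->F->R->E->L->B->refl->D->L'->A->R'->D->plug->D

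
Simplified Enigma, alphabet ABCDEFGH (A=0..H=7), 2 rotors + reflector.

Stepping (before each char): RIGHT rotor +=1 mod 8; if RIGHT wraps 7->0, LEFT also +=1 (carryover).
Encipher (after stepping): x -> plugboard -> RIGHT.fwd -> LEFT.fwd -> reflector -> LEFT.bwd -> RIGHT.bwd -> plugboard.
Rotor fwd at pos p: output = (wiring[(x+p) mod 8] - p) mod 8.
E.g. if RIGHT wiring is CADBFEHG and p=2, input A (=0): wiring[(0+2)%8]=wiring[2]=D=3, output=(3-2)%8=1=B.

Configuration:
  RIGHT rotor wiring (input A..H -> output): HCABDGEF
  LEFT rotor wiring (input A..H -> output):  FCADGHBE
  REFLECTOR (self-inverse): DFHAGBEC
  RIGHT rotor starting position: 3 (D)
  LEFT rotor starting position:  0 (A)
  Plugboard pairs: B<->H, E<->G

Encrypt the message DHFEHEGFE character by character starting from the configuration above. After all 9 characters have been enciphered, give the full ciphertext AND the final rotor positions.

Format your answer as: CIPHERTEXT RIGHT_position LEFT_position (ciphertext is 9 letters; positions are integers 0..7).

Char 1 ('D'): step: R->4, L=0; D->plug->D->R->B->L->C->refl->H->L'->F->R'->H->plug->B
Char 2 ('H'): step: R->5, L=0; H->plug->B->R->H->L->E->refl->G->L'->E->R'->G->plug->E
Char 3 ('F'): step: R->6, L=0; F->plug->F->R->D->L->D->refl->A->L'->C->R'->E->plug->G
Char 4 ('E'): step: R->7, L=0; E->plug->G->R->H->L->E->refl->G->L'->E->R'->F->plug->F
Char 5 ('H'): step: R->0, L->1 (L advanced); H->plug->B->R->C->L->C->refl->H->L'->B->R'->D->plug->D
Char 6 ('E'): step: R->1, L=1; E->plug->G->R->E->L->G->refl->E->L'->H->R'->B->plug->H
Char 7 ('G'): step: R->2, L=1; G->plug->E->R->C->L->C->refl->H->L'->B->R'->C->plug->C
Char 8 ('F'): step: R->3, L=1; F->plug->F->R->E->L->G->refl->E->L'->H->R'->G->plug->E
Char 9 ('E'): step: R->4, L=1; E->plug->G->R->E->L->G->refl->E->L'->H->R'->A->plug->A
Final: ciphertext=BEGFDHCEA, RIGHT=4, LEFT=1

Answer: BEGFDHCEA 4 1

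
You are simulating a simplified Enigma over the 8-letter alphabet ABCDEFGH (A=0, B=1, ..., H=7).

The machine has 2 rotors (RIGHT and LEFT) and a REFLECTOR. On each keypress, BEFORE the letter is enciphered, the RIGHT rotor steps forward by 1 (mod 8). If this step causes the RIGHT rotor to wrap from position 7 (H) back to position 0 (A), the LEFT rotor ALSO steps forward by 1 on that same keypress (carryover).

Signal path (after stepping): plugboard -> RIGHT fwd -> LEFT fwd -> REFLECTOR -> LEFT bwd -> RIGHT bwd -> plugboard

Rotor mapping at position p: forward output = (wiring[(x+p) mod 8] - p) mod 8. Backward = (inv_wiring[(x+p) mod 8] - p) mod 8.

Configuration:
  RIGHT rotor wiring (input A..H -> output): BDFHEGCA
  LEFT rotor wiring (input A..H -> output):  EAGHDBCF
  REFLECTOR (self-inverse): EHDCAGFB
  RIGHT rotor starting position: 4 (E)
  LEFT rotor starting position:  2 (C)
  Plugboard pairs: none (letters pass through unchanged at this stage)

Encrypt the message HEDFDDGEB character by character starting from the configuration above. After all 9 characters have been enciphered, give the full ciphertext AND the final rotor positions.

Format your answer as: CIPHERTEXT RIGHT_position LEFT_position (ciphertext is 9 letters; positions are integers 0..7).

Char 1 ('H'): step: R->5, L=2; H->plug->H->R->H->L->G->refl->F->L'->B->R'->A->plug->A
Char 2 ('E'): step: R->6, L=2; E->plug->E->R->H->L->G->refl->F->L'->B->R'->F->plug->F
Char 3 ('D'): step: R->7, L=2; D->plug->D->R->G->L->C->refl->D->L'->F->R'->F->plug->F
Char 4 ('F'): step: R->0, L->3 (L advanced); F->plug->F->R->G->L->F->refl->G->L'->C->R'->G->plug->G
Char 5 ('D'): step: R->1, L=3; D->plug->D->R->D->L->H->refl->B->L'->F->R'->E->plug->E
Char 6 ('D'): step: R->2, L=3; D->plug->D->R->E->L->C->refl->D->L'->H->R'->G->plug->G
Char 7 ('G'): step: R->3, L=3; G->plug->G->R->A->L->E->refl->A->L'->B->R'->B->plug->B
Char 8 ('E'): step: R->4, L=3; E->plug->E->R->F->L->B->refl->H->L'->D->R'->H->plug->H
Char 9 ('B'): step: R->5, L=3; B->plug->B->R->F->L->B->refl->H->L'->D->R'->C->plug->C
Final: ciphertext=AFFGEGBHC, RIGHT=5, LEFT=3

Answer: AFFGEGBHC 5 3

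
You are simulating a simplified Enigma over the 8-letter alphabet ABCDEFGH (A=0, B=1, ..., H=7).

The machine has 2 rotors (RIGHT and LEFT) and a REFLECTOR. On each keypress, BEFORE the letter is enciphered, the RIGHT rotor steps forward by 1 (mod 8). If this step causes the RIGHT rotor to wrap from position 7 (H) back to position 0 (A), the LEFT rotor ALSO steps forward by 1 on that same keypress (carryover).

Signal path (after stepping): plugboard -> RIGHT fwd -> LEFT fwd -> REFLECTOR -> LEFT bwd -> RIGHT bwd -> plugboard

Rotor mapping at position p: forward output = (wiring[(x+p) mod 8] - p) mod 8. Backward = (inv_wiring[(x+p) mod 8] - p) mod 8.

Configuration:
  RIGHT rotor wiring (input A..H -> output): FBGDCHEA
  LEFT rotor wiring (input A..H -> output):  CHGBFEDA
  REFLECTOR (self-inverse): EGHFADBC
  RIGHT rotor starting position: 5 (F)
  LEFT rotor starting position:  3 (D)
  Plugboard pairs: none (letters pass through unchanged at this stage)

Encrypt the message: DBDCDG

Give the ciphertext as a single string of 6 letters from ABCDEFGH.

Char 1 ('D'): step: R->6, L=3; D->plug->D->R->D->L->A->refl->E->L'->G->R'->A->plug->A
Char 2 ('B'): step: R->7, L=3; B->plug->B->R->G->L->E->refl->A->L'->D->R'->F->plug->F
Char 3 ('D'): step: R->0, L->4 (L advanced); D->plug->D->R->D->L->E->refl->A->L'->B->R'->B->plug->B
Char 4 ('C'): step: R->1, L=4; C->plug->C->R->C->L->H->refl->C->L'->G->R'->E->plug->E
Char 5 ('D'): step: R->2, L=4; D->plug->D->R->F->L->D->refl->F->L'->H->R'->H->plug->H
Char 6 ('G'): step: R->3, L=4; G->plug->G->R->G->L->C->refl->H->L'->C->R'->F->plug->F

Answer: AFBEHF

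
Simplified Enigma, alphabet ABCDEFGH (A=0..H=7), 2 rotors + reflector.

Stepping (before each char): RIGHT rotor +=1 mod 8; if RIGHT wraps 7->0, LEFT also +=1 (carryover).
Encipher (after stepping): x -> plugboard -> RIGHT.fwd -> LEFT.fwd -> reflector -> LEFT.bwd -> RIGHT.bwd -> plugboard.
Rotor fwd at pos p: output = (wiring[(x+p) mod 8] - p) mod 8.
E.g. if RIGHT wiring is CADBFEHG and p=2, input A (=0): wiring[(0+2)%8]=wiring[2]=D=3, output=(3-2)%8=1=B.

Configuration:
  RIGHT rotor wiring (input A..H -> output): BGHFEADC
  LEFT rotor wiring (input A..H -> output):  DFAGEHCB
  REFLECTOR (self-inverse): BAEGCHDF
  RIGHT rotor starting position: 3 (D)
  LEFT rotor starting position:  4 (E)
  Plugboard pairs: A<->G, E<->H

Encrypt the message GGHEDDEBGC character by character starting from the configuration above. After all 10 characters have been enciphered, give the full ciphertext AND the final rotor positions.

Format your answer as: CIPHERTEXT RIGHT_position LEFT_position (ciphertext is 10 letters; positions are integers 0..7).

Answer: HDEGAGDHFG 5 5

Derivation:
Char 1 ('G'): step: R->4, L=4; G->plug->A->R->A->L->A->refl->B->L'->F->R'->E->plug->H
Char 2 ('G'): step: R->5, L=4; G->plug->A->R->D->L->F->refl->H->L'->E->R'->D->plug->D
Char 3 ('H'): step: R->6, L=4; H->plug->E->R->B->L->D->refl->G->L'->C->R'->H->plug->E
Char 4 ('E'): step: R->7, L=4; E->plug->H->R->E->L->H->refl->F->L'->D->R'->A->plug->G
Char 5 ('D'): step: R->0, L->5 (L advanced); D->plug->D->R->F->L->D->refl->G->L'->D->R'->G->plug->A
Char 6 ('D'): step: R->1, L=5; D->plug->D->R->D->L->G->refl->D->L'->F->R'->A->plug->G
Char 7 ('E'): step: R->2, L=5; E->plug->H->R->E->L->A->refl->B->L'->G->R'->D->plug->D
Char 8 ('B'): step: R->3, L=5; B->plug->B->R->B->L->F->refl->H->L'->H->R'->E->plug->H
Char 9 ('G'): step: R->4, L=5; G->plug->A->R->A->L->C->refl->E->L'->C->R'->F->plug->F
Char 10 ('C'): step: R->5, L=5; C->plug->C->R->F->L->D->refl->G->L'->D->R'->A->plug->G
Final: ciphertext=HDEGAGDHFG, RIGHT=5, LEFT=5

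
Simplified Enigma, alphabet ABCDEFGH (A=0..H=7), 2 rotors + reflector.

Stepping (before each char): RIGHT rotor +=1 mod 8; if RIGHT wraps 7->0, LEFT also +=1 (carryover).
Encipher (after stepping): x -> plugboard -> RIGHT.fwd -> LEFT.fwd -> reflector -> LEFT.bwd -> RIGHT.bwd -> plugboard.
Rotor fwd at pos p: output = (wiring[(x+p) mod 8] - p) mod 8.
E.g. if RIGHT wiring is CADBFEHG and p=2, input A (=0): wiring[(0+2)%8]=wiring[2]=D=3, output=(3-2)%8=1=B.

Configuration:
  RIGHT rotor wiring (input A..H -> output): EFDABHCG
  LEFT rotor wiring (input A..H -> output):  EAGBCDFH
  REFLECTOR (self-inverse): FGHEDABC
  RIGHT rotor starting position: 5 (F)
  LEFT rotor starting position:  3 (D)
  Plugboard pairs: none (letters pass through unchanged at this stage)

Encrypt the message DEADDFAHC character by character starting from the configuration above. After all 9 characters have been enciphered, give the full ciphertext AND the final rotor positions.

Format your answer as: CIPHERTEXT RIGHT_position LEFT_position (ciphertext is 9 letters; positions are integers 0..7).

Char 1 ('D'): step: R->6, L=3; D->plug->D->R->H->L->D->refl->E->L'->E->R'->A->plug->A
Char 2 ('E'): step: R->7, L=3; E->plug->E->R->B->L->H->refl->C->L'->D->R'->H->plug->H
Char 3 ('A'): step: R->0, L->4 (L advanced); A->plug->A->R->E->L->A->refl->F->L'->H->R'->F->plug->F
Char 4 ('D'): step: R->1, L=4; D->plug->D->R->A->L->G->refl->B->L'->C->R'->B->plug->B
Char 5 ('D'): step: R->2, L=4; D->plug->D->R->F->L->E->refl->D->L'->D->R'->H->plug->H
Char 6 ('F'): step: R->3, L=4; F->plug->F->R->B->L->H->refl->C->L'->G->R'->B->plug->B
Char 7 ('A'): step: R->4, L=4; A->plug->A->R->F->L->E->refl->D->L'->D->R'->B->plug->B
Char 8 ('H'): step: R->5, L=4; H->plug->H->R->E->L->A->refl->F->L'->H->R'->D->plug->D
Char 9 ('C'): step: R->6, L=4; C->plug->C->R->G->L->C->refl->H->L'->B->R'->H->plug->H
Final: ciphertext=AHFBHBBDH, RIGHT=6, LEFT=4

Answer: AHFBHBBDH 6 4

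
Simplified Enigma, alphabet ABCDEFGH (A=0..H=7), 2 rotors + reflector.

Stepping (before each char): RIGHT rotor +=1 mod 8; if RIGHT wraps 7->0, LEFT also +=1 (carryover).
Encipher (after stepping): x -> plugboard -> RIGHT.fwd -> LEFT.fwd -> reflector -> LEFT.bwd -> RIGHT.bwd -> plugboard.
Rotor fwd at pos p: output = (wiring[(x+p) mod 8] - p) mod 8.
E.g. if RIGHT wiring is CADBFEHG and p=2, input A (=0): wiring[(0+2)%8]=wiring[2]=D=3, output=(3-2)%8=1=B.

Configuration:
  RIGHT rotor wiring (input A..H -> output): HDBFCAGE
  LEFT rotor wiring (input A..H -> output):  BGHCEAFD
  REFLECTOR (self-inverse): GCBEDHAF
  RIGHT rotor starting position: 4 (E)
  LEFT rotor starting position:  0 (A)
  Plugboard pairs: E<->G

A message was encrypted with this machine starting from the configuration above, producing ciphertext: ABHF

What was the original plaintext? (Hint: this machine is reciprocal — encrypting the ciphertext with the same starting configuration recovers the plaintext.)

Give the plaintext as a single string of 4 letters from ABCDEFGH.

Char 1 ('A'): step: R->5, L=0; A->plug->A->R->D->L->C->refl->B->L'->A->R'->G->plug->E
Char 2 ('B'): step: R->6, L=0; B->plug->B->R->G->L->F->refl->H->L'->C->R'->H->plug->H
Char 3 ('H'): step: R->7, L=0; H->plug->H->R->H->L->D->refl->E->L'->E->R'->C->plug->C
Char 4 ('F'): step: R->0, L->1 (L advanced); F->plug->F->R->A->L->F->refl->H->L'->E->R'->H->plug->H

Answer: EHCH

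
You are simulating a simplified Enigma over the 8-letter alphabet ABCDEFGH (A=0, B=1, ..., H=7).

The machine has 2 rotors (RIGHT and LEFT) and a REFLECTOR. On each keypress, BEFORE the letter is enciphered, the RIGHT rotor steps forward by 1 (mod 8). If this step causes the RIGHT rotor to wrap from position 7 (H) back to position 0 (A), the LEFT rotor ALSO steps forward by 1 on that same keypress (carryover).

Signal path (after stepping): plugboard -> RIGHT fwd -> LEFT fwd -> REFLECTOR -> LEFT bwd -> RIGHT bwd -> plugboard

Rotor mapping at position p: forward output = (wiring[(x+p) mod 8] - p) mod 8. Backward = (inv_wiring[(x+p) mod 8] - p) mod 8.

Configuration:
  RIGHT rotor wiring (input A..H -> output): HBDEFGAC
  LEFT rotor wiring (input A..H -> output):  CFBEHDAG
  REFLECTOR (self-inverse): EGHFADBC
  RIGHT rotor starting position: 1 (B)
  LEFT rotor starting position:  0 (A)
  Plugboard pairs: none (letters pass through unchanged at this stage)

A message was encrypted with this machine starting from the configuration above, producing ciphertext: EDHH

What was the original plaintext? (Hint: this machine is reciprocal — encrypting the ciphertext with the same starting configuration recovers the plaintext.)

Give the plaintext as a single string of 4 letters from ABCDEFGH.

Answer: CACE

Derivation:
Char 1 ('E'): step: R->2, L=0; E->plug->E->R->G->L->A->refl->E->L'->D->R'->C->plug->C
Char 2 ('D'): step: R->3, L=0; D->plug->D->R->F->L->D->refl->F->L'->B->R'->A->plug->A
Char 3 ('H'): step: R->4, L=0; H->plug->H->R->A->L->C->refl->H->L'->E->R'->C->plug->C
Char 4 ('H'): step: R->5, L=0; H->plug->H->R->A->L->C->refl->H->L'->E->R'->E->plug->E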